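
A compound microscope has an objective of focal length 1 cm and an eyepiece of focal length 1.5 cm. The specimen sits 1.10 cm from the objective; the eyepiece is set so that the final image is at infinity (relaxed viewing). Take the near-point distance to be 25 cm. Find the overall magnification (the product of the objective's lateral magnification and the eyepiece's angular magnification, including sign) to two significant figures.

Objective: 1/d_i = 1/f_obj - 1/d_o = 1/1 - 1/1.10 = 0.09091 cm^-1, so d_i = 11.000 cm.
m_obj = -d_i/d_o = -11.000/1.10 = -10.000.
Eyepiece angular magnification (image at infinity): M_eye = D/f_e = 25/1.5 = 16.667.
Overall M = m_obj x M_eye = (-10.000)(16.667) = -166.67.

-170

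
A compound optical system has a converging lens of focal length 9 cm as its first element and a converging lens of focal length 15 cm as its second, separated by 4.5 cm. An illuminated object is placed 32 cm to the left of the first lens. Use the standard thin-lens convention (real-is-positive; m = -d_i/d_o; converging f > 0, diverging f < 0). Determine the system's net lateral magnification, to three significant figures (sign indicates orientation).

-0.255

First lens: d_i1 = 1/(1/9 - 1/32) = 12.522 cm.
m_1 = -(12.522)/32 = -0.3913.
This image would form 12.522 cm past lens 1, i.e. 8.022 cm beyond lens 2, so it is a virtual object for lens 2: d_o2 = 4.5 - 12.522 = -8.022 cm.
Second lens: d_i2 = 1/(1/15 - 1/(-8.022)) = 5.227 cm.
m_2 = -(5.227)/(-8.022) = 0.6516.
The system's lateral magnification is m_1 m_2 = (-0.3913)(0.6516) = -0.2550.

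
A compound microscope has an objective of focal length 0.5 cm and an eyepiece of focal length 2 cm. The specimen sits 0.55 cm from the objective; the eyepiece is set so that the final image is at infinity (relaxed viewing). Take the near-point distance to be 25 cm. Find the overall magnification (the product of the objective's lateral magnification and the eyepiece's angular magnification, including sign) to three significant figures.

Objective: 1/d_i = 1/f_obj - 1/d_o = 1/0.5 - 1/0.55 = 0.18182 cm^-1, so d_i = 5.500 cm.
m_obj = -d_i/d_o = -5.500/0.55 = -10.000.
Eyepiece angular magnification (image at infinity): M_eye = D/f_e = 25/2 = 12.500.
Overall M = m_obj x M_eye = (-10.000)(12.500) = -125.00.

-125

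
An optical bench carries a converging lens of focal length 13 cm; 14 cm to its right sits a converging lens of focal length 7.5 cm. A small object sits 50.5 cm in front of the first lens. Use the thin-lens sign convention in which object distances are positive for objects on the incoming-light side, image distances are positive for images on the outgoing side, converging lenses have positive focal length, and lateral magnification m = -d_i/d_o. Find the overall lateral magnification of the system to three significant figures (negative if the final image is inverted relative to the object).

-0.236

Applying the thin-lens equation to the first lens, 1/13 = 1/50.5 + 1/d_i1, which gives d_i1 = 17.507 cm.
Its lateral magnification is m_1 = -d_i1/d_o1 = -(17.507)/50.5 = -0.3467.
This image would form 17.507 cm past lens 1, i.e. 3.507 cm beyond lens 2, so it is a virtual object for lens 2: d_o2 = 14 - 17.507 = -3.507 cm.
Applying the thin-lens equation again with f_2 = 7.5 cm and d_o2 = -3.507 cm gives d_i2 = 2.389 cm.
m_2 = -(2.389)/(-3.507) = 0.6814.
Overall magnification: m = m_1 m_2 = -0.2362.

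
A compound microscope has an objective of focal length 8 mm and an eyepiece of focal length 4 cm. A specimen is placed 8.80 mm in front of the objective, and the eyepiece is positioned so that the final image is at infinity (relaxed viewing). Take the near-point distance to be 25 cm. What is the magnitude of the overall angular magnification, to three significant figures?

Convert to cm: f_obj = 8 mm = 0.8 cm; d_o = 8.80 mm = 0.88 cm.
Objective: 1/d_i = 1/f_obj - 1/d_o = 1/0.8 - 1/0.88 = 0.11364 cm^-1, so d_i = 8.800 cm.
m_obj = -d_i/d_o = -8.800/0.88 = -10.000.
Eyepiece angular magnification (image at infinity): M_eye = D/f_e = 25/4 = 6.250.
Overall M = m_obj x M_eye = (-10.000)(6.250) = -62.50.
|M| = 62.50.

62.5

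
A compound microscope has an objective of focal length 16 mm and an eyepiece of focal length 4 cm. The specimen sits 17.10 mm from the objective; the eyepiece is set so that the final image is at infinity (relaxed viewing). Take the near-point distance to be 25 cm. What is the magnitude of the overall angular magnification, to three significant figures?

90.9

Convert to cm: f_obj = 16 mm = 1.6 cm; d_o = 17.10 mm = 1.71 cm.
Objective: 1/d_i = 1/f_obj - 1/d_o = 1/1.6 - 1/1.71 = 0.04020 cm^-1, so d_i = 24.873 cm.
m_obj = -d_i/d_o = -24.873/1.71 = -14.545.
Eyepiece angular magnification (image at infinity): M_eye = D/f_e = 25/4 = 6.250.
Overall M = m_obj x M_eye = (-14.545)(6.250) = -90.91.
|M| = 90.91.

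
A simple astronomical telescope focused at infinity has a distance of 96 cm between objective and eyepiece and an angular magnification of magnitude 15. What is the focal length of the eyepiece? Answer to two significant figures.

In normal adjustment the tube length equals f_obj + f_eye and |M| = f_obj/f_eye.
So f_obj = 15 f_eye and 15 f_eye + f_eye = 96 cm, giving f_eye = 96/16 = 6.000 cm and f_obj = 90.000 cm.

6.0 cm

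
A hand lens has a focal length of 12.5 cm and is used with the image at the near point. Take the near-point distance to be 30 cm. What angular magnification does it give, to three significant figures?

3.40

M = 1 + D/f = 1 + 30/12.5 = 3.400.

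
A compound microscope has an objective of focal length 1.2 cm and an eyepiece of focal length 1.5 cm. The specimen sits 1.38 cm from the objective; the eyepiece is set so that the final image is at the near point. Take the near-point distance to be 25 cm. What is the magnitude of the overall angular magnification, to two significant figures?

Objective: 1/d_i = 1/f_obj - 1/d_o = 1/1.2 - 1/1.38 = 0.10870 cm^-1, so d_i = 9.200 cm.
m_obj = -d_i/d_o = -9.200/1.38 = -6.667.
Eyepiece angular magnification (image at near point): M_eye = 1 + D/f_e = 1 + 25/1.5 = 17.667.
Overall M = m_obj x M_eye = (-6.667)(17.667) = -117.78.
|M| = 117.78.

120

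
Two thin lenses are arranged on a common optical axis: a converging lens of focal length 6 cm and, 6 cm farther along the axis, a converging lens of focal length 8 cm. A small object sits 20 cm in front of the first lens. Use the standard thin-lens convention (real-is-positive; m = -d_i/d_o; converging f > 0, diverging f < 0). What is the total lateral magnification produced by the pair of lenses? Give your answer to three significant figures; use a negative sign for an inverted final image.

-0.324

Lens 1: 1/d_i1 = 1/f_1 - 1/d_o1 = 1/6 - 1/20 = 0.11667 cm^-1, so d_i1 = 8.571 cm.
m_1 = -(8.571)/20 = -0.4286.
This image would form 8.571 cm past lens 1, i.e. 2.571 cm beyond lens 2, so it is a virtual object for lens 2: d_o2 = 6 - 8.571 = -2.571 cm.
Lens 2: 1/d_i2 = 1/f_2 - 1/d_o2 = 1/8 - 1/(-2.571) = 0.51389 cm^-1, so d_i2 = 1.946 cm.
m_2 = -(1.946)/(-2.571) = 0.7568.
The system's lateral magnification is m_1 m_2 = (-0.4286)(0.7568) = -0.3243.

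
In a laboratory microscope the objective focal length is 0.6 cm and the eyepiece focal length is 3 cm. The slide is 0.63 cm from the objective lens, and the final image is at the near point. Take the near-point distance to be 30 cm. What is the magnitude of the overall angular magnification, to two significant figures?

Objective: 1/d_i = 1/f_obj - 1/d_o = 1/0.6 - 1/0.63 = 0.07937 cm^-1, so d_i = 12.600 cm.
m_obj = -d_i/d_o = -12.600/0.63 = -20.000.
Eyepiece angular magnification (image at near point): M_eye = 1 + D/f_e = 1 + 30/3 = 11.000.
Overall M = m_obj x M_eye = (-20.000)(11.000) = -220.00.
|M| = 220.00.

220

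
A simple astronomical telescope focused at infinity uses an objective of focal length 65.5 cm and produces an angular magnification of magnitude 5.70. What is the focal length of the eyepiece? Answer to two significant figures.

11 cm

|M| = f_obj/f_eye, so f_eye = f_obj/|M| = 65.5/5.7 = 11.491 cm.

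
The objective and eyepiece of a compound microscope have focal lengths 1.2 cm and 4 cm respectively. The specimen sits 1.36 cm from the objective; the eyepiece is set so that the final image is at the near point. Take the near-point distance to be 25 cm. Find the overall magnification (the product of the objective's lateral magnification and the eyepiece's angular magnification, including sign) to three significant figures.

Objective: 1/d_i = 1/f_obj - 1/d_o = 1/1.2 - 1/1.36 = 0.09804 cm^-1, so d_i = 10.200 cm.
m_obj = -d_i/d_o = -10.200/1.36 = -7.500.
Eyepiece angular magnification (image at near point): M_eye = 1 + D/f_e = 1 + 25/4 = 7.250.
Overall M = m_obj x M_eye = (-7.500)(7.250) = -54.37.

-54.4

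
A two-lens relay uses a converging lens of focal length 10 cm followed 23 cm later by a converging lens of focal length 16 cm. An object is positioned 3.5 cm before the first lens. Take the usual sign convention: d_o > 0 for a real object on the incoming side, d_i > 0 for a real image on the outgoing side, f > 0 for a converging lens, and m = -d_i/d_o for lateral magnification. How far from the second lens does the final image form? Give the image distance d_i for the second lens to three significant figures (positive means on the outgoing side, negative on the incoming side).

Applying the thin-lens equation to the first lens, 1/10 = 1/3.5 + 1/d_i1, which gives d_i1 = -5.385 cm.
The intermediate image is virtual, 5.385 cm to the left of lens 1, so d_o2 = L - d_i1 = 23 - (-5.385) = 28.385 cm.
Applying the thin-lens equation again with f_2 = 16 cm and d_o2 = 28.385 cm gives d_i2 = 36.671 cm.

36.7 cm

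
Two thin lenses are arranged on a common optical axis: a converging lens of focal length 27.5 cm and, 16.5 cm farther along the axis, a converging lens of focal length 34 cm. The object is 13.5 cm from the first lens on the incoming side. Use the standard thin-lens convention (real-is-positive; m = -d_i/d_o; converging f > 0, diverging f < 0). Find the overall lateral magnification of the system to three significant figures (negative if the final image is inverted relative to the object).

Applying the thin-lens equation to the first lens, 1/27.5 = 1/13.5 + 1/d_i1, which gives d_i1 = -26.518 cm.
Its lateral magnification is m_1 = -d_i1/d_o1 = -(-26.518)/13.5 = 1.9643.
The intermediate image is virtual, 26.518 cm to the left of lens 1, so d_o2 = L - d_i1 = 16.5 - (-26.518) = 43.018 cm.
Applying the thin-lens equation again with f_2 = 34 cm and d_o2 = 43.018 cm gives d_i2 = 162.190 cm.
m_2 = -(162.190)/(43.018) = -3.7703.
Total m = m_1 x m_2 = (1.9643)(-3.7703) = -7.4059.

-7.41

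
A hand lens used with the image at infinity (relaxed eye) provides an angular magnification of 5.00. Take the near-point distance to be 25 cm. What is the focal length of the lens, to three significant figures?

5.00 cm

For the image at infinity, M = D/f.
f = D/M = 25/5.0 = 5.000 cm.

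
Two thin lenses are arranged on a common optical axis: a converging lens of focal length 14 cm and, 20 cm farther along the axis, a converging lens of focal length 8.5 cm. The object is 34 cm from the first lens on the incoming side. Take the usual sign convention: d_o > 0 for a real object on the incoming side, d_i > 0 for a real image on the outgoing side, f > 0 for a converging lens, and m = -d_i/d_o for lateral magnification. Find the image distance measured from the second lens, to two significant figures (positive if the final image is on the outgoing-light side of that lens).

First lens: d_i1 = 1/(1/14 - 1/34) = 23.800 cm.
This image would form 23.800 cm past lens 1, i.e. 3.800 cm beyond lens 2, so it is a virtual object for lens 2: d_o2 = 20 - 23.800 = -3.800 cm.
Second lens: d_i2 = 1/(1/8.5 - 1/(-3.800)) = 2.626 cm.

2.6 cm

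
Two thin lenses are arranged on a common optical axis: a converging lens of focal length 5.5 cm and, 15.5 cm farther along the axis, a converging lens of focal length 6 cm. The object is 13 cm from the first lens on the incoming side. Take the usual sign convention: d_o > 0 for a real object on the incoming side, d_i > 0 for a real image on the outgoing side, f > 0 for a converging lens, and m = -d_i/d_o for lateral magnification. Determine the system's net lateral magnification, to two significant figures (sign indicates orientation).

-130

First lens: d_i1 = 1/(1/5.5 - 1/13) = 9.533 cm.
m_1 = -(9.533)/13 = -0.7333.
Object distance for lens 2: d_o2 = 15.5 - 9.533 = 5.967 cm.
Second lens: d_i2 = 1/(1/6 - 1/(5.967)) = -1074.000 cm.
m_2 = -(-1074.000)/(5.967) = 180.0000.
Total m = m_1 x m_2 = (-0.7333)(180.0000) = -132.0000.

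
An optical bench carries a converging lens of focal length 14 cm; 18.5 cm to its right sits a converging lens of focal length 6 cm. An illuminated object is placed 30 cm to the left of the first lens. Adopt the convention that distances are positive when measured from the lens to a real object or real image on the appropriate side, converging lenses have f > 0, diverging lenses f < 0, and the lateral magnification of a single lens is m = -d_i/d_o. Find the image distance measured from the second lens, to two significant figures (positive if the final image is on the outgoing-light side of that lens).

3.4 cm

First lens: d_i1 = 1/(1/14 - 1/30) = 26.250 cm.
Since 26.250 cm > 18.5 cm, the first image lies past the second lens and serves as a virtual object: d_o2 = L - d_i1 = -7.750 cm.
Second lens: d_i2 = 1/(1/6 - 1/(-7.750)) = 3.382 cm.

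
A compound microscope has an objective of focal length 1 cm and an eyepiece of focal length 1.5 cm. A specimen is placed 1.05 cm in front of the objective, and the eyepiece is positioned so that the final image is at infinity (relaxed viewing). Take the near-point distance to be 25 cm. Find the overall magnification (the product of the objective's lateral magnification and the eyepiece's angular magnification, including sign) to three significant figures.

Objective: 1/d_i = 1/f_obj - 1/d_o = 1/1 - 1/1.05 = 0.04762 cm^-1, so d_i = 21.000 cm.
m_obj = -d_i/d_o = -21.000/1.05 = -20.000.
Eyepiece angular magnification (image at infinity): M_eye = D/f_e = 25/1.5 = 16.667.
Overall M = m_obj x M_eye = (-20.000)(16.667) = -333.33.

-333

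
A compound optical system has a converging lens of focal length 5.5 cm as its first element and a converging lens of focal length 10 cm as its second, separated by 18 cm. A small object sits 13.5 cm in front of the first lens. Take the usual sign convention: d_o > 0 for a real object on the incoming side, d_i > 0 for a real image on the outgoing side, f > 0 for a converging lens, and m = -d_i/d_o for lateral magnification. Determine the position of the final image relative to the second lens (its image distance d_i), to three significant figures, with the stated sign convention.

First lens: d_i1 = 1/(1/5.5 - 1/13.5) = 9.281 cm.
Object distance for lens 2: d_o2 = 18 - 9.281 = 8.719 cm.
Second lens: d_i2 = 1/(1/10 - 1/(8.719)) = -68.049 cm.

-68.0 cm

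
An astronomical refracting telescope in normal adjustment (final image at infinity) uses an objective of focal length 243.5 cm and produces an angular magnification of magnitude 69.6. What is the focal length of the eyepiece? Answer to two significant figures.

3.5 cm

|M| = f_obj/f_eye, so f_eye = f_obj/|M| = 243.5/69.6 = 3.499 cm.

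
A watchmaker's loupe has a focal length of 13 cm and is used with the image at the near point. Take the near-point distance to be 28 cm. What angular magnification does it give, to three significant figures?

M = 1 + D/f = 1 + 28/13 = 3.154.

3.15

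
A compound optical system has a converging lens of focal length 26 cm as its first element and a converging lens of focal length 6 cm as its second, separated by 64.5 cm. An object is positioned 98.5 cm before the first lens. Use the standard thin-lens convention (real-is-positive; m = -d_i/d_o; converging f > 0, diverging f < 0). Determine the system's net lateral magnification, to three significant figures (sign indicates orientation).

0.0928

First lens: d_i1 = 1/(1/26 - 1/98.5) = 35.324 cm.
m_1 = -(35.324)/98.5 = -0.3586.
The intermediate image is 35.324 cm to the right of lens 1, so d_o2 = L - d_i1 = 64.5 - 35.324 = 29.176 cm.
Second lens: d_i2 = 1/(1/6 - 1/(29.176)) = 7.553 cm.
m_2 = -(7.553)/(29.176) = -0.2589.
Total m = m_1 x m_2 = (-0.3586)(-0.2589) = 0.0928.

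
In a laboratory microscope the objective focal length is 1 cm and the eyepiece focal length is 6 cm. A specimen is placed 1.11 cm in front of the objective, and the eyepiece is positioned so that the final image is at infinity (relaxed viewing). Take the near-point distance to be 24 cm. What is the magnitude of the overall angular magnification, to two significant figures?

36

Objective: 1/d_i = 1/f_obj - 1/d_o = 1/1 - 1/1.11 = 0.09910 cm^-1, so d_i = 10.091 cm.
m_obj = -d_i/d_o = -10.091/1.11 = -9.091.
Eyepiece angular magnification (image at infinity): M_eye = D/f_e = 24/6 = 4.000.
Overall M = m_obj x M_eye = (-9.091)(4.000) = -36.36.
|M| = 36.36.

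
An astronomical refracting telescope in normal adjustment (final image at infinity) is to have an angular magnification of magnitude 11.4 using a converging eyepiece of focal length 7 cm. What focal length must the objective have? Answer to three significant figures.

|M| = f_obj/|f_eye|, so f_obj = |M| x |f_eye| = 11.4 x 7 = 79.800 cm.

79.8 cm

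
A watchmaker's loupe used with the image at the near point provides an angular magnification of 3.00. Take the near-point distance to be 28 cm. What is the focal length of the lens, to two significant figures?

For the image at the near point, M = 1 + D/f.
f = D/(M - 1) = 28/(3.0 - 1) = 14.000 cm.

14 cm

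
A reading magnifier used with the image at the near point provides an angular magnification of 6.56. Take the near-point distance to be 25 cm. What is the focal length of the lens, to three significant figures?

4.50 cm

For the image at the near point, M = 1 + D/f.
f = D/(M - 1) = 25/(6.56 - 1) = 4.496 cm.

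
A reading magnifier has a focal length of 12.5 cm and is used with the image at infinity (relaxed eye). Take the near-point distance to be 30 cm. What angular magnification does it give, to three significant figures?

M = D/f = 30/12.5 = 2.400.

2.40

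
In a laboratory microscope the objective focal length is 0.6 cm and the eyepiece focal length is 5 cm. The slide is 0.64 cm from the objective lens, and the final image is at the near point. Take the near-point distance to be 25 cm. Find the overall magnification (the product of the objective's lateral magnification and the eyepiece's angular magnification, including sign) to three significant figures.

-90.0

Objective: 1/d_i = 1/f_obj - 1/d_o = 1/0.6 - 1/0.64 = 0.10417 cm^-1, so d_i = 9.600 cm.
m_obj = -d_i/d_o = -9.600/0.64 = -15.000.
Eyepiece angular magnification (image at near point): M_eye = 1 + D/f_e = 1 + 25/5 = 6.000.
Overall M = m_obj x M_eye = (-15.000)(6.000) = -90.00.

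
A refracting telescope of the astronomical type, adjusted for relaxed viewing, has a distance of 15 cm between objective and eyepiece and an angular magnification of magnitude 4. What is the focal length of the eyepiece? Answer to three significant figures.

3.00 cm

In normal adjustment the tube length equals f_obj + f_eye and |M| = f_obj/f_eye.
So f_obj = 4 f_eye and 4 f_eye + f_eye = 15 cm, giving f_eye = 15/5 = 3.000 cm and f_obj = 12.000 cm.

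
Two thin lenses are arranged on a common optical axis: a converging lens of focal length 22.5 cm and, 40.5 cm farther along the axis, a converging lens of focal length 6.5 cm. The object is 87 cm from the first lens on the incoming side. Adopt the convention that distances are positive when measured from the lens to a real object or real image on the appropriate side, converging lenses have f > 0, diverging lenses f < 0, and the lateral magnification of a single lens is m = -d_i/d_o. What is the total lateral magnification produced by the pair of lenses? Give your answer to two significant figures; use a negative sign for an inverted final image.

0.62

Applying the thin-lens equation to the first lens, 1/22.5 = 1/87 + 1/d_i1, which gives d_i1 = 30.349 cm.
Its lateral magnification is m_1 = -d_i1/d_o1 = -(30.349)/87 = -0.3488.
The intermediate image is 30.349 cm to the right of lens 1, so d_o2 = L - d_i1 = 40.5 - 30.349 = 10.151 cm.
Applying the thin-lens equation again with f_2 = 6.5 cm and d_o2 = 10.151 cm gives d_i2 = 18.072 cm.
m_2 = -(18.072)/(10.151) = -1.7803.
Total m = m_1 x m_2 = (-0.3488)(-1.7803) = 0.6210.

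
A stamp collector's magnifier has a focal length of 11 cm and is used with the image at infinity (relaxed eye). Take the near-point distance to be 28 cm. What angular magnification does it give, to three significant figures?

M = D/f = 28/11 = 2.545.

2.55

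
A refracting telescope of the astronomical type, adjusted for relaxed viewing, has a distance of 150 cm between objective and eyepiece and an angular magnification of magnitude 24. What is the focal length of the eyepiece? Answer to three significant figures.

6.00 cm

In normal adjustment the tube length equals f_obj + f_eye and |M| = f_obj/f_eye.
So f_obj = 24 f_eye and 24 f_eye + f_eye = 150 cm, giving f_eye = 150/25 = 6.000 cm and f_obj = 144.000 cm.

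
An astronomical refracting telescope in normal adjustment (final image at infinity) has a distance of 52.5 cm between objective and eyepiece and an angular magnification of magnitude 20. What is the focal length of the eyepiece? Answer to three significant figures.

In normal adjustment the tube length equals f_obj + f_eye and |M| = f_obj/f_eye.
So f_obj = 20 f_eye and 20 f_eye + f_eye = 52.5 cm, giving f_eye = 52.5/21 = 2.500 cm and f_obj = 50.000 cm.

2.50 cm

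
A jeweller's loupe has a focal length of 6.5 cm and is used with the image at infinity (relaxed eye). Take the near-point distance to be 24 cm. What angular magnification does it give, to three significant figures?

3.69

M = D/f = 24/6.5 = 3.692.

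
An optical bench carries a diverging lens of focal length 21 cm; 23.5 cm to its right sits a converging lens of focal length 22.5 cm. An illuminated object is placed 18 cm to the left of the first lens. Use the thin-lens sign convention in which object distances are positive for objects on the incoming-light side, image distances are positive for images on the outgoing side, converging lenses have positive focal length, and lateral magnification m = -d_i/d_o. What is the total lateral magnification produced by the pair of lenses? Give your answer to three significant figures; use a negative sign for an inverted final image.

-1.13

Applying the thin-lens equation to the first lens, 1/(-21) = 1/18 + 1/d_i1, which gives d_i1 = -9.692 cm.
Its lateral magnification is m_1 = -d_i1/d_o1 = -(-9.692)/18 = 0.5385.
With d_i1 < 0 the first image is virtual and lies on the object side; the object distance for lens 2 is d_o2 = 23.5 - (-9.692) = 33.192 cm.
Applying the thin-lens equation again with f_2 = 22.5 cm and d_o2 = 33.192 cm gives d_i2 = 69.847 cm.
m_2 = -(69.847)/(33.192) = -2.1043.
Overall magnification: m = m_1 m_2 = -1.1331.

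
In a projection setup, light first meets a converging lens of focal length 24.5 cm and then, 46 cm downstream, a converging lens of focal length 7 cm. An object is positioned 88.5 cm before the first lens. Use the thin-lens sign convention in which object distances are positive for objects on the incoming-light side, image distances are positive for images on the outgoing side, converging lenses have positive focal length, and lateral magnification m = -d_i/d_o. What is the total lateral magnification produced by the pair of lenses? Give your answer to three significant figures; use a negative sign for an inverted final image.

0.523

Applying the thin-lens equation to the first lens, 1/24.5 = 1/88.5 + 1/d_i1, which gives d_i1 = 33.879 cm.
Its lateral magnification is m_1 = -d_i1/d_o1 = -(33.879)/88.5 = -0.3828.
That image sits 12.121 cm in front of the second lens, so d_o2 = 12.121 cm.
Applying the thin-lens equation again with f_2 = 7 cm and d_o2 = 12.121 cm gives d_i2 = 16.568 cm.
m_2 = -(16.568)/(12.121) = -1.3669.
The system's lateral magnification is m_1 m_2 = (-0.3828)(-1.3669) = 0.5233.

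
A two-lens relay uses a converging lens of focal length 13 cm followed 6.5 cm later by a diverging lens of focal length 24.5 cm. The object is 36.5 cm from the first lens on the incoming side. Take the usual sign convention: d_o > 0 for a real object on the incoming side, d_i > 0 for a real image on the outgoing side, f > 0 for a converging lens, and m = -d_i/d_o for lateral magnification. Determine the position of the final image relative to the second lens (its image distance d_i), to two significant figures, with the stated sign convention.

First lens: d_i1 = 1/(1/13 - 1/36.5) = 20.191 cm.
Since 20.191 cm > 6.5 cm, the first image lies past the second lens and serves as a virtual object: d_o2 = L - d_i1 = -13.691 cm.
Second lens: d_i2 = 1/(1/(-24.5) - 1/(-13.691)) = 31.035 cm.

31 cm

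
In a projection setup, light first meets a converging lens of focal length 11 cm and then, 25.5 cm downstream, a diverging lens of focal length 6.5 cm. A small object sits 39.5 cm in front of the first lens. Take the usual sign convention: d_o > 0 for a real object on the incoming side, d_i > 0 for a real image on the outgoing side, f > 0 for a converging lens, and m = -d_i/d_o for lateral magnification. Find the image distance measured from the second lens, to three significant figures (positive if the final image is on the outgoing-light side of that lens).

First lens: d_i1 = 1/(1/11 - 1/39.5) = 15.246 cm.
The intermediate image is 15.246 cm to the right of lens 1, so d_o2 = L - d_i1 = 25.5 - 15.246 = 10.254 cm.
Second lens: d_i2 = 1/(1/(-6.5) - 1/(10.254)) = -3.978 cm.

-3.98 cm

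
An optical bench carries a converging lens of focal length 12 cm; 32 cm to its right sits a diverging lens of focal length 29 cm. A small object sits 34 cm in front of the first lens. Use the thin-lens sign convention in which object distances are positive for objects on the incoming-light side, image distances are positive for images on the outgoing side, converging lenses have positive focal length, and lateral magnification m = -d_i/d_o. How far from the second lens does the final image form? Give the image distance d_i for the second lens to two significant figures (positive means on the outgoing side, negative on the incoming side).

-9.2 cm

First lens: d_i1 = 1/(1/12 - 1/34) = 18.545 cm.
That image sits 13.455 cm in front of the second lens, so d_o2 = 13.455 cm.
Second lens: d_i2 = 1/(1/(-29) - 1/(13.455)) = -9.191 cm.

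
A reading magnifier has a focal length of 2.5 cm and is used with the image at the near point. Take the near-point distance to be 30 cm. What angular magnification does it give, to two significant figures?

M = 1 + D/f = 1 + 30/2.5 = 13.000.

13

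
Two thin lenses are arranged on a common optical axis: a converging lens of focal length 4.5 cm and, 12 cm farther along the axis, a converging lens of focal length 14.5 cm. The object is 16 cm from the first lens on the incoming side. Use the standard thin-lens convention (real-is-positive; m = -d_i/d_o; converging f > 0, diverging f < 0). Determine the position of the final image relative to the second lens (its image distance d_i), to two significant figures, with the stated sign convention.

-9.5 cm

Lens 1: 1/d_i1 = 1/f_1 - 1/d_o1 = 1/4.5 - 1/16 = 0.15972 cm^-1, so d_i1 = 6.261 cm.
That image sits 5.739 cm in front of the second lens, so d_o2 = 5.739 cm.
Lens 2: 1/d_i2 = 1/f_2 - 1/d_o2 = 1/14.5 - 1/(5.739) = -0.10528 cm^-1, so d_i2 = -9.499 cm.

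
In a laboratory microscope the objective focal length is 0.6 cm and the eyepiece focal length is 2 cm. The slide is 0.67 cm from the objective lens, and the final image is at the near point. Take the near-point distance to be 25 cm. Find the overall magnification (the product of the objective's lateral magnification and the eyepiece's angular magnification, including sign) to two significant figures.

Objective: 1/d_i = 1/f_obj - 1/d_o = 1/0.6 - 1/0.67 = 0.17413 cm^-1, so d_i = 5.743 cm.
m_obj = -d_i/d_o = -5.743/0.67 = -8.571.
Eyepiece angular magnification (image at near point): M_eye = 1 + D/f_e = 1 + 25/2 = 13.500.
Overall M = m_obj x M_eye = (-8.571)(13.500) = -115.71.

-120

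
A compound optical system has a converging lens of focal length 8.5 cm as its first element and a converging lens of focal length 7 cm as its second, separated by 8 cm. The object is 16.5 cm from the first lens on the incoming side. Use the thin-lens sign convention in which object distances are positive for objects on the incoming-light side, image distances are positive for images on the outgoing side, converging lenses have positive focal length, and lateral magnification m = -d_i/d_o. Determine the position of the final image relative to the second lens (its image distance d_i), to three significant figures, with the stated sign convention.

4.04 cm

First lens: d_i1 = 1/(1/8.5 - 1/16.5) = 17.531 cm.
Since 17.531 cm > 8 cm, the first image lies past the second lens and serves as a virtual object: d_o2 = L - d_i1 = -9.531 cm.
Second lens: d_i2 = 1/(1/7 - 1/(-9.531)) = 4.036 cm.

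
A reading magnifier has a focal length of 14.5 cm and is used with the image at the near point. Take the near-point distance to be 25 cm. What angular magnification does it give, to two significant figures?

2.7

M = 1 + D/f = 1 + 25/14.5 = 2.724.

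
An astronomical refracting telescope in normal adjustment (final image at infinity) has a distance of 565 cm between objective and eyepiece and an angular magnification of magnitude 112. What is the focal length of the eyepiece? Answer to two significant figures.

In normal adjustment the tube length equals f_obj + f_eye and |M| = f_obj/f_eye.
So f_obj = 112 f_eye and 112 f_eye + f_eye = 565 cm, giving f_eye = 565/113 = 5.000 cm and f_obj = 560.000 cm.

5.0 cm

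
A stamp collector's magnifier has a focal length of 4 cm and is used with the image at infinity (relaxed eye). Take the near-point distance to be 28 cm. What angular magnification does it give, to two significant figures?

7.0

M = D/f = 28/4 = 7.000.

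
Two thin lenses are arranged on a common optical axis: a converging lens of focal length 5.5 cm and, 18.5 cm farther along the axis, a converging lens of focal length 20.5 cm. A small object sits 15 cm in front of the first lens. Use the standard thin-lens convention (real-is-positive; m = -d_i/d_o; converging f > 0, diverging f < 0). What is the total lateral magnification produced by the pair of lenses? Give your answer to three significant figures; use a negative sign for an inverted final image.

Applying the thin-lens equation to the first lens, 1/5.5 = 1/15 + 1/d_i1, which gives d_i1 = 8.684 cm.
Its lateral magnification is m_1 = -d_i1/d_o1 = -(8.684)/15 = -0.5789.
Object distance for lens 2: d_o2 = 18.5 - 8.684 = 9.816 cm.
Applying the thin-lens equation again with f_2 = 20.5 cm and d_o2 = 9.816 cm gives d_i2 = -18.834 cm.
m_2 = -(-18.834)/(9.816) = 1.9187.
The system's lateral magnification is m_1 m_2 = (-0.5789)(1.9187) = -1.1108.

-1.11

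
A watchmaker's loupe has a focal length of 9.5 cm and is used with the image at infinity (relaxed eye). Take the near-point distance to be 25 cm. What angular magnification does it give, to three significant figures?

2.63

M = D/f = 25/9.5 = 2.632.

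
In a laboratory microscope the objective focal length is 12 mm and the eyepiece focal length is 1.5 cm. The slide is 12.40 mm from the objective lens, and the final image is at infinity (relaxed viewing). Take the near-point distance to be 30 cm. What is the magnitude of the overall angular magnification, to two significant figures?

Convert to cm: f_obj = 12 mm = 1.2 cm; d_o = 12.40 mm = 1.24 cm.
Objective: 1/d_i = 1/f_obj - 1/d_o = 1/1.2 - 1/1.24 = 0.02688 cm^-1, so d_i = 37.200 cm.
m_obj = -d_i/d_o = -37.200/1.24 = -30.000.
Eyepiece angular magnification (image at infinity): M_eye = D/f_e = 30/1.5 = 20.000.
Overall M = m_obj x M_eye = (-30.000)(20.000) = -600.00.
|M| = 600.00.

600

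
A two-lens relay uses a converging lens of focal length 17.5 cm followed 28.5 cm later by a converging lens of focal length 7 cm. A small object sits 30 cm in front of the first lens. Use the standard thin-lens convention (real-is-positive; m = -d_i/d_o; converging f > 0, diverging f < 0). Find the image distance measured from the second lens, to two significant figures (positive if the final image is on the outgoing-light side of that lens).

Lens 1: 1/d_i1 = 1/f_1 - 1/d_o1 = 1/17.5 - 1/30 = 0.02381 cm^-1, so d_i1 = 42.000 cm.
This image would form 42.000 cm past lens 1, i.e. 13.500 cm beyond lens 2, so it is a virtual object for lens 2: d_o2 = 28.5 - 42.000 = -13.500 cm.
Lens 2: 1/d_i2 = 1/f_2 - 1/d_o2 = 1/7 - 1/(-13.500) = 0.21693 cm^-1, so d_i2 = 4.610 cm.

4.6 cm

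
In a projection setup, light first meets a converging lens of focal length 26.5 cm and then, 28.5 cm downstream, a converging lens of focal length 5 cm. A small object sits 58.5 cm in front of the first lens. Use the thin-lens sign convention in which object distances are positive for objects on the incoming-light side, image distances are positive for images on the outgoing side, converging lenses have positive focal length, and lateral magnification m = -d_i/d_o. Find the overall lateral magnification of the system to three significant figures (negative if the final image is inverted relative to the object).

-0.166

Applying the thin-lens equation to the first lens, 1/26.5 = 1/58.5 + 1/d_i1, which gives d_i1 = 48.445 cm.
Its lateral magnification is m_1 = -d_i1/d_o1 = -(48.445)/58.5 = -0.8281.
Since 48.445 cm > 28.5 cm, the first image lies past the second lens and serves as a virtual object: d_o2 = L - d_i1 = -19.945 cm.
Applying the thin-lens equation again with f_2 = 5 cm and d_o2 = -19.945 cm gives d_i2 = 3.998 cm.
m_2 = -(3.998)/(-19.945) = 0.2004.
Total m = m_1 x m_2 = (-0.8281)(0.2004) = -0.1660.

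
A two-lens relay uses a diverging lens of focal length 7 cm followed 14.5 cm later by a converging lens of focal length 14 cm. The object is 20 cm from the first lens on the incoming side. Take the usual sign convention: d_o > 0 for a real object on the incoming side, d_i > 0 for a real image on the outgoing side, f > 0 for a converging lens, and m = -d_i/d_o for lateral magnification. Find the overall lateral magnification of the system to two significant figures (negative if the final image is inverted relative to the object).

Applying the thin-lens equation to the first lens, 1/(-7) = 1/20 + 1/d_i1, which gives d_i1 = -5.185 cm.
Its lateral magnification is m_1 = -d_i1/d_o1 = -(-5.185)/20 = 0.2593.
With d_i1 < 0 the first image is virtual and lies on the object side; the object distance for lens 2 is d_o2 = 14.5 - (-5.185) = 19.685 cm.
Applying the thin-lens equation again with f_2 = 14 cm and d_o2 = 19.685 cm gives d_i2 = 48.476 cm.
m_2 = -(48.476)/(19.685) = -2.4625.
Overall magnification: m = m_1 m_2 = -0.6384.

-0.64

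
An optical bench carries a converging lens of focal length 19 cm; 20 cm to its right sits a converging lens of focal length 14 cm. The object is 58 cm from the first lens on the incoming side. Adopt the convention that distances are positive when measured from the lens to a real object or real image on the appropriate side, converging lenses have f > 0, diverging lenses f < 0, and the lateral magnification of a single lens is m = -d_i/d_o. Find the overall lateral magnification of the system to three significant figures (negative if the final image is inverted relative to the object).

-0.306

Applying the thin-lens equation to the first lens, 1/19 = 1/58 + 1/d_i1, which gives d_i1 = 28.256 cm.
Its lateral magnification is m_1 = -d_i1/d_o1 = -(28.256)/58 = -0.4872.
This image would form 28.256 cm past lens 1, i.e. 8.256 cm beyond lens 2, so it is a virtual object for lens 2: d_o2 = 20 - 28.256 = -8.256 cm.
Applying the thin-lens equation again with f_2 = 14 cm and d_o2 = -8.256 cm gives d_i2 = 5.194 cm.
m_2 = -(5.194)/(-8.256) = 0.6290.
Total m = m_1 x m_2 = (-0.4872)(0.6290) = -0.3065.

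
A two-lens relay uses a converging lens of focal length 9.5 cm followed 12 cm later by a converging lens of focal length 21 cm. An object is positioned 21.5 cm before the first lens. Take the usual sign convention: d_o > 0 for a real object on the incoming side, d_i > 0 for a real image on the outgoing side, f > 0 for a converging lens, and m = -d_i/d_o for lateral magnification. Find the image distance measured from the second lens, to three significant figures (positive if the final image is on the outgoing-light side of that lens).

Lens 1: 1/d_i1 = 1/f_1 - 1/d_o1 = 1/9.5 - 1/21.5 = 0.05875 cm^-1, so d_i1 = 17.021 cm.
Since 17.021 cm > 12 cm, the first image lies past the second lens and serves as a virtual object: d_o2 = L - d_i1 = -5.021 cm.
Lens 2: 1/d_i2 = 1/f_2 - 1/d_o2 = 1/21 - 1/(-5.021) = 0.24679 cm^-1, so d_i2 = 4.052 cm.

4.05 cm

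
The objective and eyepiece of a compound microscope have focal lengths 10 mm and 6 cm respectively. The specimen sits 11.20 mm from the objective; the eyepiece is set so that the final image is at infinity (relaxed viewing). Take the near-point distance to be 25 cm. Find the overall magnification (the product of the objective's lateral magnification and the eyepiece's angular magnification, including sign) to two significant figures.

-35

Convert to cm: f_obj = 10 mm = 1 cm; d_o = 11.20 mm = 1.12 cm.
Objective: 1/d_i = 1/f_obj - 1/d_o = 1/1 - 1/1.12 = 0.10714 cm^-1, so d_i = 9.333 cm.
m_obj = -d_i/d_o = -9.333/1.12 = -8.333.
Eyepiece angular magnification (image at infinity): M_eye = D/f_e = 25/6 = 4.167.
Overall M = m_obj x M_eye = (-8.333)(4.167) = -34.72.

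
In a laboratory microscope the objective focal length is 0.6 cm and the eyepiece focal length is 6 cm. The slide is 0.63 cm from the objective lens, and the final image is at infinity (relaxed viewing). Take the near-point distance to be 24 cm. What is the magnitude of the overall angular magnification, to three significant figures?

Objective: 1/d_i = 1/f_obj - 1/d_o = 1/0.6 - 1/0.63 = 0.07937 cm^-1, so d_i = 12.600 cm.
m_obj = -d_i/d_o = -12.600/0.63 = -20.000.
Eyepiece angular magnification (image at infinity): M_eye = D/f_e = 24/6 = 4.000.
Overall M = m_obj x M_eye = (-20.000)(4.000) = -80.00.
|M| = 80.00.

80.0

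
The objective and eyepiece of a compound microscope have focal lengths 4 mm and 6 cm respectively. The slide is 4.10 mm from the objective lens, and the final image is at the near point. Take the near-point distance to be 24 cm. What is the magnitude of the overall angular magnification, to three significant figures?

Convert to cm: f_obj = 4 mm = 0.4 cm; d_o = 4.10 mm = 0.41 cm.
Objective: 1/d_i = 1/f_obj - 1/d_o = 1/0.4 - 1/0.41 = 0.06098 cm^-1, so d_i = 16.400 cm.
m_obj = -d_i/d_o = -16.400/0.41 = -40.000.
Eyepiece angular magnification (image at near point): M_eye = 1 + D/f_e = 1 + 24/6 = 5.000.
Overall M = m_obj x M_eye = (-40.000)(5.000) = -200.00.
|M| = 200.00.

200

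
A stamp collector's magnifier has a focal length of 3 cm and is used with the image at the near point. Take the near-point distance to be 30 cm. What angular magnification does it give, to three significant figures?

11.0

M = 1 + D/f = 1 + 30/3 = 11.000.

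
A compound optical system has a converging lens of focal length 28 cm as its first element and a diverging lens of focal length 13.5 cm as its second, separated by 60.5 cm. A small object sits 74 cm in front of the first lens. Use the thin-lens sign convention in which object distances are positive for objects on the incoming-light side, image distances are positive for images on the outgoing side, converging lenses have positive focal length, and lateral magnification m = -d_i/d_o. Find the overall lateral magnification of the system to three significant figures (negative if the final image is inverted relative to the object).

-0.284

Applying the thin-lens equation to the first lens, 1/28 = 1/74 + 1/d_i1, which gives d_i1 = 45.043 cm.
Its lateral magnification is m_1 = -d_i1/d_o1 = -(45.043)/74 = -0.6087.
That image sits 15.457 cm in front of the second lens, so d_o2 = 15.457 cm.
Applying the thin-lens equation again with f_2 = -13.5 cm and d_o2 = 15.457 cm gives d_i2 = -7.206 cm.
m_2 = -(-7.206)/(15.457) = 0.4662.
The system's lateral magnification is m_1 m_2 = (-0.6087)(0.4662) = -0.2838.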